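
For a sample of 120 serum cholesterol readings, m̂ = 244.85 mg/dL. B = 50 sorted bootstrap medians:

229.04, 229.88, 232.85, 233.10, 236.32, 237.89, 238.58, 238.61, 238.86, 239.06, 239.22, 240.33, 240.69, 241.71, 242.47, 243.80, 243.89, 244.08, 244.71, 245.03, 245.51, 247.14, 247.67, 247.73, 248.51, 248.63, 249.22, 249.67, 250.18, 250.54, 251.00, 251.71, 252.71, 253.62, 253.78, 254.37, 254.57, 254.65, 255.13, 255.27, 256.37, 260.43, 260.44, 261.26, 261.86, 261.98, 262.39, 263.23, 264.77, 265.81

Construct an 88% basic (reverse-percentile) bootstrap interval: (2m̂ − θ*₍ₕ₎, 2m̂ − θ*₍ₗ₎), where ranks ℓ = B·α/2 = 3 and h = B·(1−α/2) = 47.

(227.31, 256.85)

Percentile endpoints at ranks 3 and 47: θ*₍3₎ = 232.85, θ*₍47₎ = 262.39.
Basic interval reflects these around m̂:
  lower = 2 × 244.85 − 262.39 = 227.31
  upper = 2 × 244.85 − 232.85 = 256.85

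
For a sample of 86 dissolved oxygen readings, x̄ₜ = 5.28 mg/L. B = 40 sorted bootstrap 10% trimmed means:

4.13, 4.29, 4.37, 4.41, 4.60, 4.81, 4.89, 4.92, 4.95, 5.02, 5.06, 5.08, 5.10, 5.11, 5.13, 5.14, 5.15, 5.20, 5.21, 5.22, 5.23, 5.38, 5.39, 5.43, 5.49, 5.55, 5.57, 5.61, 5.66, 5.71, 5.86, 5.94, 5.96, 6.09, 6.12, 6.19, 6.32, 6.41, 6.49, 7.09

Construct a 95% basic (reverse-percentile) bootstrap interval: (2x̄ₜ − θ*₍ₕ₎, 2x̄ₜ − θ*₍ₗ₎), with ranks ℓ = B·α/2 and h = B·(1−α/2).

Percentile endpoints at ranks 1 and 39: θ*₍1₎ = 4.13, θ*₍39₎ = 6.49.
Basic interval reflects these around x̄ₜ:
  lower = 2 × 5.28 − 6.49 = 4.07
  upper = 2 × 5.28 − 4.13 = 6.43

(4.07, 6.43)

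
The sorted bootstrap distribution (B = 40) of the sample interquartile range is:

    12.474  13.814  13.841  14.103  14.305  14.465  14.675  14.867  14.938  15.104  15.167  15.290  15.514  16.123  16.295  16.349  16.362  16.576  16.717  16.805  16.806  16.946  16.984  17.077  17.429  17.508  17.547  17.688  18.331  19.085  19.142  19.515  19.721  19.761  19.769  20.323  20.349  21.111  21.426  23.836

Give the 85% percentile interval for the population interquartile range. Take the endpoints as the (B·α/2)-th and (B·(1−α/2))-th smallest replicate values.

α = 0.15; lower rank = 40 × 0.075 = 3; upper rank = 40 × 0.925 = 37.
The 3rd smallest replicate is 13.841; the 37th is 20.349.

(13.841, 20.349)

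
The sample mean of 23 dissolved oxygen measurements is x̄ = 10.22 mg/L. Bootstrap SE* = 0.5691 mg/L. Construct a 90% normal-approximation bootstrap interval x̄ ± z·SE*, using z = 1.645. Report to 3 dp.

Margin = 1.645 × 0.5691 = 0.9362
Interval: 10.22 ± 0.9362

(9.284, 11.156)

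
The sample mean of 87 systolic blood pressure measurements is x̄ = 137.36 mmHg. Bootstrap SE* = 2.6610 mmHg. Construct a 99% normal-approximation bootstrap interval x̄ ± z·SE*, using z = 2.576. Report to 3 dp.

(130.505, 144.215)

Margin = 2.576 × 2.6610 = 6.8547
Interval: 137.36 ± 6.8547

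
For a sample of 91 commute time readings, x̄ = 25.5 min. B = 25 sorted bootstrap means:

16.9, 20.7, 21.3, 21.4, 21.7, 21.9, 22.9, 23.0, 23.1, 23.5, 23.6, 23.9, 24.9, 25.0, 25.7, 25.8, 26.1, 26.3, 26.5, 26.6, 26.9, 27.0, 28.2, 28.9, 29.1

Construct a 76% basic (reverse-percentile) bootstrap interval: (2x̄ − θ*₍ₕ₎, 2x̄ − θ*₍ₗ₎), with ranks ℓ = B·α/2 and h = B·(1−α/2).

(24.0, 29.7)

Percentile endpoints at ranks 3 and 22: θ*₍3₎ = 21.3, θ*₍22₎ = 27.0.
Basic interval reflects these around x̄:
  lower = 2 × 25.5 − 27.0 = 24.0
  upper = 2 × 25.5 − 21.3 = 29.7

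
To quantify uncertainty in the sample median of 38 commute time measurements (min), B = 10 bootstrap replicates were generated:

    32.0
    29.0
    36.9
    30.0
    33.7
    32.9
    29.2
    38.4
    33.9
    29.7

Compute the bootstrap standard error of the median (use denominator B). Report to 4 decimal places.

Bootstrap SE is the standard deviation of the 10 replicate medians.
Mean of replicates: (32.0 + 29.0 + 36.9 + 30.0 + 33.7 + 32.9 + 29.2 + 38.4 + 33.9 + 29.7) / 10 = 325.70000 / 10 = 32.57000
Sum of squared deviations: (−0.57000)² + (−3.57000)² + (+4.33000)² + (−2.57000)² + (+1.13000)² + (+0.33000)² + (−3.37000)² + (+5.83000)² + (+1.33000)² + (−2.87000)² = 95.16100
Variance = 95.16100 / 10 = 9.51610
SE* = √9.51610

SE* = 3.0848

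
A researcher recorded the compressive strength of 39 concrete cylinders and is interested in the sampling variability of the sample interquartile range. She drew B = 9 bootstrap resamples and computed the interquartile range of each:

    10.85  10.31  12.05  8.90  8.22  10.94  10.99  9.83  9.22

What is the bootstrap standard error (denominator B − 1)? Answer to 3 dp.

Bootstrap SE is the standard deviation of the 9 replicate interquartile ranges.
Mean of replicates: (10.85 + 10.31 + 12.05 + 8.90 + 8.22 + 10.94 + 10.99 + 9.83 + 9.22) / 9 = 91.3100 / 9 = 10.1456
Sum of squared deviations: (+0.7044)² + (+0.1644)² + (+1.9044)² + (−1.2456)² + (−1.9256)² + (+0.7944)² + (+0.8444)² + (−0.3156)² + (−0.9256)² = 11.7098
Variance = 11.7098 / 8 = 1.4637
SE* = √1.4637

SE* = 1.210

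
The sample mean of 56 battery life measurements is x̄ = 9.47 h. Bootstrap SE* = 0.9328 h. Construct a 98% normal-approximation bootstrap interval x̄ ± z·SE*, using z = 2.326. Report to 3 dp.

(7.300, 11.640)

Margin = 2.326 × 0.9328 = 2.1697
Interval: 9.47 ± 2.1697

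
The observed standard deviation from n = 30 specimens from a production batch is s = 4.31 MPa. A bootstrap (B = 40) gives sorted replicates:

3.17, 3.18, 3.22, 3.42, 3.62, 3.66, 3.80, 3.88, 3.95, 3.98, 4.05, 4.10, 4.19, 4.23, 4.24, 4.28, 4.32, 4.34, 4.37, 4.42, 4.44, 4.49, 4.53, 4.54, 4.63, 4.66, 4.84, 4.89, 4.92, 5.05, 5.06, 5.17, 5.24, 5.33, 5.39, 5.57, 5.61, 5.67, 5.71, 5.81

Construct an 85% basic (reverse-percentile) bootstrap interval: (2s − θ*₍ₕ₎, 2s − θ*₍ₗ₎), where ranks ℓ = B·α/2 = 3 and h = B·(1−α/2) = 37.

(3.01, 5.40)

Percentile endpoints at ranks 3 and 37: θ*₍3₎ = 3.22, θ*₍37₎ = 5.61.
Basic interval reflects these around s:
  lower = 2 × 4.31 − 5.61 = 3.01
  upper = 2 × 4.31 − 3.22 = 5.40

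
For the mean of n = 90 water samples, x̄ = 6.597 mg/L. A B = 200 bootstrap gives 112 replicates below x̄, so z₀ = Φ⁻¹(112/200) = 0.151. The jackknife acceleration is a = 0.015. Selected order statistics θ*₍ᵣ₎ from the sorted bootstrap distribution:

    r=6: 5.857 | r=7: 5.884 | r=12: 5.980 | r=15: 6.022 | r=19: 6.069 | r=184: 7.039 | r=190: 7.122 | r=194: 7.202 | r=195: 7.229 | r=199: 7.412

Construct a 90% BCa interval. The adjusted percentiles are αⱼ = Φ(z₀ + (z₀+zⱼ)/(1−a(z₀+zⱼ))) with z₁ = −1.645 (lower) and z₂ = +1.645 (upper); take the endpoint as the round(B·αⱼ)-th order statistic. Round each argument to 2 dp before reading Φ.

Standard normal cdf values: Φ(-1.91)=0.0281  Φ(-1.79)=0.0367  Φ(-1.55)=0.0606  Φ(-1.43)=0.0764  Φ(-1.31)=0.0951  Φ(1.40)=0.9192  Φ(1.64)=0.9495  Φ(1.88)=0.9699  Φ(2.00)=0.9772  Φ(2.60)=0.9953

(6.069, 7.229)

Lower: z₀ + z₁ = 0.151 + (-1.645) = -1.494; 1 − a(z₀+z₁) = 1 − (0.015)(-1.494) = 1.0224; argument = 0.151 + (-1.494)/1.0224 = -1.3103 → -1.31.
α₁ = Φ(-1.31) = 0.0951; rank = round(200 × 0.0951) = 19; θ*₍19₎ = 6.069.
Upper: z₀ + z₂ = 1.796; 1 − a(z₀+z₂) = 0.9731; argument = 1.9967 → 2.00; α₂ = 0.9772; rank = 195; θ*₍195₎ = 7.229.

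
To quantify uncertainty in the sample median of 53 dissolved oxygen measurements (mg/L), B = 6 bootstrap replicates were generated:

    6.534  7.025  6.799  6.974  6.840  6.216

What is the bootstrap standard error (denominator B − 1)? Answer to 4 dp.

SE* = 0.3053

Bootstrap SE is the standard deviation of the 6 replicate medians.
Mean of replicates: (6.534 + 7.025 + 6.799 + 6.974 + 6.840 + 6.216) / 6 = 40.38800 / 6 = 6.73133
Sum of squared deviations: (−0.19733)² + (+0.29367)² + (+0.06767)² + (+0.24267)² + (+0.10867)² + (−0.51533)² = 0.46602
Variance = 0.46602 / 5 = 0.09320
SE* = √0.09320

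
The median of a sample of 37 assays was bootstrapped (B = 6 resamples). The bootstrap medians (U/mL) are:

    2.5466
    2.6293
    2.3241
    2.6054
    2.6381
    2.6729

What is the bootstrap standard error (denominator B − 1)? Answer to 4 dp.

SE* = 0.1273

Bootstrap SE is the standard deviation of the 6 replicate medians.
Mean of replicates: (2.5466 + 2.6293 + 2.3241 + 2.6054 + 2.6381 + 2.6729) / 6 = 15.41640 / 6 = 2.56940
Sum of squared deviations: (−0.02280)² + (+0.05990)² + (−0.24530)² + (+0.03600)² + (+0.06870)² + (+0.10350)² = 0.08101
Variance = 0.08101 / 5 = 0.01620
SE* = √0.01620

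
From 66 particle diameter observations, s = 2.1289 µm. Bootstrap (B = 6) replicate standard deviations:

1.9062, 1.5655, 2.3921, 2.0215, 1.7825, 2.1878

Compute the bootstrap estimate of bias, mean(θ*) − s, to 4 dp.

bias = −0.1530

mean(θ*) = (1.9062 + 1.5655 + 2.3921 + 2.0215 + 1.7825 + 2.1878) / 6 = 1.97593
bias = 1.97593 − 2.1289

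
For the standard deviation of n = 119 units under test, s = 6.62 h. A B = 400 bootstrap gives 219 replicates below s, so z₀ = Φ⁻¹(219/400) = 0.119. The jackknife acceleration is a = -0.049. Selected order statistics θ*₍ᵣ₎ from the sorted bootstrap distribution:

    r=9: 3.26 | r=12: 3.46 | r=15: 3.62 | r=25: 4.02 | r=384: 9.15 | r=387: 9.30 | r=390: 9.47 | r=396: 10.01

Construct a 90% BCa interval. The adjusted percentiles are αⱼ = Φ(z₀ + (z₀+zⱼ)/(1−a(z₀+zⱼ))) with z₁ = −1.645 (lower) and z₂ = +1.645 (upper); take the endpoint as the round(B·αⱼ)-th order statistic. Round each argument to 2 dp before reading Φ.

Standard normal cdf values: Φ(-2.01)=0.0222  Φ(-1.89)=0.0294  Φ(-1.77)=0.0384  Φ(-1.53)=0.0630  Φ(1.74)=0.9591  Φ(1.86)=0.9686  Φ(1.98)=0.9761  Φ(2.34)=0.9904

(4.02, 9.15)

Lower: z₀ + z₁ = 0.119 + (-1.645) = -1.526; 1 − a(z₀+z₁) = 1 − (-0.049)(-1.526) = 0.9252; argument = 0.119 + (-1.526)/0.9252 = -1.5303 → -1.53.
α₁ = Φ(-1.53) = 0.0630; rank = round(400 × 0.0630) = 25; θ*₍25₎ = 4.02.
Upper: z₀ + z₂ = 1.764; 1 − a(z₀+z₂) = 1.0864; argument = 1.7427 → 1.74; α₂ = 0.9591; rank = 384; θ*₍384₎ = 9.15.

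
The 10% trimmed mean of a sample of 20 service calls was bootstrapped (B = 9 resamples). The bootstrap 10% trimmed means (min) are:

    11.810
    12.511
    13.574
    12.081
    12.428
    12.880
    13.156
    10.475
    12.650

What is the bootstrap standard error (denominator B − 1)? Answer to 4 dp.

SE* = 0.8952

Bootstrap SE is the standard deviation of the 9 replicate 10% trimmed means.
Mean of replicates: (11.810 + 12.511 + 13.574 + 12.081 + 12.428 + 12.880 + 13.156 + 10.475 + 12.650) / 9 = 111.56500 / 9 = 12.39611
Sum of squared deviations: (−0.58611)² + (+0.11489)² + (+1.17789)² + (−0.31511)² + (+0.03189)² + (+0.48389)² + (+0.75989)² + (−1.92111)² + (+0.25389)² = 6.41117
Variance = 6.41117 / 8 = 0.80140
SE* = √0.80140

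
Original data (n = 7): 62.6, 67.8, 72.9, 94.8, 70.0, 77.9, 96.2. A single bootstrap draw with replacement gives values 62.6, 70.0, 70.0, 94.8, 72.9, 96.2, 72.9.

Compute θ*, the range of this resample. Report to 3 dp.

Range = 96.2 − 62.6 = 33.600

θ* = 33.600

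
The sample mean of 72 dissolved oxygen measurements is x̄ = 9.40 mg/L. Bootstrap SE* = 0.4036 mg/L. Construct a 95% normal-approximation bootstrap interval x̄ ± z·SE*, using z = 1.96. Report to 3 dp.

Margin = 1.96 × 0.4036 = 0.7911
Interval: 9.40 ± 0.7911

(8.609, 10.191)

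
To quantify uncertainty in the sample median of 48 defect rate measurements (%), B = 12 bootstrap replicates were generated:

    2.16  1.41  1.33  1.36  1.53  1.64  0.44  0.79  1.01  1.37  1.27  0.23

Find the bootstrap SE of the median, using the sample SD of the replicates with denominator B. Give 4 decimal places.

SE* = 0.5054

Bootstrap SE is the standard deviation of the 12 replicate medians.
Mean of replicates: (2.16 + 1.41 + 1.33 + 1.36 + 1.53 + 1.64 + 0.44 + 0.79 + 1.01 + 1.37 + 1.27 + 0.23) / 12 = 14.54000 / 12 = 1.21167
Sum of squared deviations: (+0.94833)² + (+0.19833)² + (+0.11833)² + (+0.14833)² + (+0.31833)² + (+0.42833)² + (−0.77167)² + (−0.42167)² + (−0.20167)² + (+0.15833)² + (+0.05833)² + (−0.98167)² = 3.06557
Variance = 3.06557 / 12 = 0.25546
SE* = √0.25546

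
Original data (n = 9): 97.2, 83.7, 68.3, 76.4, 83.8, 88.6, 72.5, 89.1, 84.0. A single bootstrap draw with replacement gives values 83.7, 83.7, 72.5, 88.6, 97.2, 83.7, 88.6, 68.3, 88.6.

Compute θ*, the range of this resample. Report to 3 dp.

Range = 97.2 − 68.3 = 28.900

θ* = 28.900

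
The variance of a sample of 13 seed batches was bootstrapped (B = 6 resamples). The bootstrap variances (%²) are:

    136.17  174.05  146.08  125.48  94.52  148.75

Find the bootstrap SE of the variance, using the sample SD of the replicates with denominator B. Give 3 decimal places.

Bootstrap SE is the standard deviation of the 6 replicate variances.
Mean of replicates: (136.17 + 174.05 + 146.08 + 125.48 + 94.52 + 148.75) / 6 = 825.0500 / 6 = 137.5083
Sum of squared deviations: (−1.3383)² + (+36.5417)² + (+8.5717)² + (−12.0283)² + (−42.9883)² + (+11.2417)² = 3529.6107
Variance = 3529.6107 / 6 = 588.2684
SE* = √588.2684

SE* = 24.254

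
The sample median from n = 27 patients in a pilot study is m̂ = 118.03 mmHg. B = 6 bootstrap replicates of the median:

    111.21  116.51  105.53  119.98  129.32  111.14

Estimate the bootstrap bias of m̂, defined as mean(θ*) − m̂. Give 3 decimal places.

mean(θ*) = (111.21 + 116.51 + 105.53 + 119.98 + 129.32 + 111.14) / 6 = 115.6150
bias = 115.6150 − 118.03

bias = −2.415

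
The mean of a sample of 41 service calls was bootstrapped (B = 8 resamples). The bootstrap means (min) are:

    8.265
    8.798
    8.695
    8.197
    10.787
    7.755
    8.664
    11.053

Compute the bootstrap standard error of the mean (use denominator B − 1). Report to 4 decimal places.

SE* = 1.2180

Bootstrap SE is the standard deviation of the 8 replicate means.
Mean of replicates: (8.265 + 8.798 + 8.695 + 8.197 + 10.787 + 7.755 + 8.664 + 11.053) / 8 = 72.21400 / 8 = 9.02675
Sum of squared deviations: (−0.76175)² + (−0.22875)² + (−0.33175)² + (−0.82975)² + (+1.76025)² + (−1.27175)² + (−0.36275)² + (+2.02625)² = 10.38424
Variance = 10.38424 / 7 = 1.48346
SE* = √1.48346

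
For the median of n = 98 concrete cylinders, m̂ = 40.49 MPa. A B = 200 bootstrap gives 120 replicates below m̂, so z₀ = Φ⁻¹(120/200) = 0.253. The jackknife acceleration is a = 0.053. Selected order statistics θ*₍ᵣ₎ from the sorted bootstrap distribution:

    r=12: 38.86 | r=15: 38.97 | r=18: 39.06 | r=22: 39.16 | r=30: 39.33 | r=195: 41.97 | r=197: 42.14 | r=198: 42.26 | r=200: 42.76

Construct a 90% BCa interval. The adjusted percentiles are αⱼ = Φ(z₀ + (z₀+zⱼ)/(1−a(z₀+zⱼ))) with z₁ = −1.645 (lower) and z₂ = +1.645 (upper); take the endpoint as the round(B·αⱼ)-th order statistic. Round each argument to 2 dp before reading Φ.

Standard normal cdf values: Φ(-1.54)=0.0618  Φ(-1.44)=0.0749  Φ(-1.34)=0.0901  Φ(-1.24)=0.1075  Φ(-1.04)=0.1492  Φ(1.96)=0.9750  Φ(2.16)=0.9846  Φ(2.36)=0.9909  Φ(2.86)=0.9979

Lower: z₀ + z₁ = 0.253 + (-1.645) = -1.392; 1 − a(z₀+z₁) = 1 − (0.053)(-1.392) = 1.0738; argument = 0.253 + (-1.392)/1.0738 = -1.0434 → -1.04.
α₁ = Φ(-1.04) = 0.1492; rank = round(200 × 0.1492) = 30; θ*₍30₎ = 39.33.
Upper: z₀ + z₂ = 1.898; 1 − a(z₀+z₂) = 0.8994; argument = 2.3633 → 2.36; α₂ = 0.9909; rank = 198; θ*₍198₎ = 42.26.

(39.33, 42.26)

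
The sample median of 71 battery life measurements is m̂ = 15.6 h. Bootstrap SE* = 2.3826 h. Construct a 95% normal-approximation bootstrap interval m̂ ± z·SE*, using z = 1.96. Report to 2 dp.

Margin = 1.96 × 2.3826 = 4.670
Interval: 15.6 ± 4.670

(10.93, 20.27)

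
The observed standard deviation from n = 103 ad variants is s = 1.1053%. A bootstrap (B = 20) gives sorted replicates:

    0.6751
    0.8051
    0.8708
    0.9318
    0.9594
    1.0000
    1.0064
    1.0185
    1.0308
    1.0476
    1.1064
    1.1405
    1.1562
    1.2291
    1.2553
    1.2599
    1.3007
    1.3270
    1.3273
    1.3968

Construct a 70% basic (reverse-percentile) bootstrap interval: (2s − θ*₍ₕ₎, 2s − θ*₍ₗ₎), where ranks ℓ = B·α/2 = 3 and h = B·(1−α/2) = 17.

Percentile endpoints at ranks 3 and 17: θ*₍3₎ = 0.8708, θ*₍17₎ = 1.3007.
Basic interval reflects these around s:
  lower = 2 × 1.1053 − 1.3007 = 0.9099
  upper = 2 × 1.1053 − 0.8708 = 1.3398

(0.9099, 1.3398)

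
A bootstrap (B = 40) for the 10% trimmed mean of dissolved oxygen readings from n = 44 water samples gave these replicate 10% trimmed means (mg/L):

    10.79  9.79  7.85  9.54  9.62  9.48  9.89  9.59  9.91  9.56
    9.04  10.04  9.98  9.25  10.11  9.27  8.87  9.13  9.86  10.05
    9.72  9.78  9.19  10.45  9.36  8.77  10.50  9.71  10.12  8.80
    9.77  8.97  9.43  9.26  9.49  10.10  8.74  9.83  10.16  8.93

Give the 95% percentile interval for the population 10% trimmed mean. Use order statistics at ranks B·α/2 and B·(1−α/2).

(7.85, 10.50)

Sorted replicates: 7.85, 8.74, 8.77, 8.80, 8.87, 8.93, 8.97, 9.04, 9.13, 9.19, 9.25, 9.26, 9.27, 9.36, 9.43, 9.48, 9.49, 9.54, 9.56, 9.59, 9.62, 9.71, 9.72, 9.77, 9.78, 9.79, 9.83, 9.86, 9.89, 9.91, 9.98, 10.04, 10.05, 10.10, 10.11, 10.12, 10.16, 10.45, 10.50, 10.79
α = 0.05; lower rank = 40 × 0.025 = 1; upper rank = 40 × 0.975 = 39.
The 1st smallest replicate is 7.85; the 39th is 10.50.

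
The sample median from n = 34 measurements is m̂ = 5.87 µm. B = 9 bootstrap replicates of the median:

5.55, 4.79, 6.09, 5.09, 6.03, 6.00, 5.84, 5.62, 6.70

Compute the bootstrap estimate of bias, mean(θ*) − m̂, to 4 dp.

mean(θ*) = (5.55 + 4.79 + 6.09 + 5.09 + 6.03 + 6.00 + 5.84 + 5.62 + 6.70) / 9 = 5.74556
bias = 5.74556 − 5.87

bias = −0.1244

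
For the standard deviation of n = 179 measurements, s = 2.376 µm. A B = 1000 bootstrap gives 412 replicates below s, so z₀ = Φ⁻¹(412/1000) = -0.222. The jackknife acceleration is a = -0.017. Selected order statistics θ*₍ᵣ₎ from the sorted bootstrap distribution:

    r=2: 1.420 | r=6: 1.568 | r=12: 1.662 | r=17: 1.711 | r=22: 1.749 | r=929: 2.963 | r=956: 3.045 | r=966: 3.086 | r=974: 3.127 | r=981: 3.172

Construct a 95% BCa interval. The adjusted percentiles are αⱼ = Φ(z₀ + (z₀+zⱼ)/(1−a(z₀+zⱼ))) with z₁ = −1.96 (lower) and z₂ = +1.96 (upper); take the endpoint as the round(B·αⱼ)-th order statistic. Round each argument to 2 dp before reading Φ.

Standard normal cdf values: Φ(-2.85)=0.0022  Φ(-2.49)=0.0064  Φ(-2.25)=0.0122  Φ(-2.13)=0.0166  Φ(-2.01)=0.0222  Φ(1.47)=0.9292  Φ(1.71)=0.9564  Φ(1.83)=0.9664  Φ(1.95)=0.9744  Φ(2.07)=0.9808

(1.568, 2.963)

Lower: z₀ + z₁ = -0.222 + (-1.960) = -2.182; 1 − a(z₀+z₁) = 1 − (-0.017)(-2.182) = 0.9629; argument = -0.222 + (-2.182)/0.9629 = -2.4881 → -2.49.
α₁ = Φ(-2.49) = 0.0064; rank = round(1000 × 0.0064) = 6; θ*₍6₎ = 1.568.
Upper: z₀ + z₂ = 1.738; 1 − a(z₀+z₂) = 1.0295; argument = 1.4661 → 1.47; α₂ = 0.9292; rank = 929; θ*₍929₎ = 2.963.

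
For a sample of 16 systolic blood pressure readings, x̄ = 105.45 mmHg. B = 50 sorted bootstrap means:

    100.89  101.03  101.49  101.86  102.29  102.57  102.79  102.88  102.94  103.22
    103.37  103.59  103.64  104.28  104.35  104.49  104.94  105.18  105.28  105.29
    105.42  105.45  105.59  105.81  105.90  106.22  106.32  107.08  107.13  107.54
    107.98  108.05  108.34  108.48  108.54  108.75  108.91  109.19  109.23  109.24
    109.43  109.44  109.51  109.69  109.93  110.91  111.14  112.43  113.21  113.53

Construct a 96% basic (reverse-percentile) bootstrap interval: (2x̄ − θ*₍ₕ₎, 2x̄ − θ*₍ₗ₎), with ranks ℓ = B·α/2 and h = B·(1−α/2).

(97.69, 110.01)

Percentile endpoints at ranks 1 and 49: θ*₍1₎ = 100.89, θ*₍49₎ = 113.21.
Basic interval reflects these around x̄:
  lower = 2 × 105.45 − 113.21 = 97.69
  upper = 2 × 105.45 − 100.89 = 110.01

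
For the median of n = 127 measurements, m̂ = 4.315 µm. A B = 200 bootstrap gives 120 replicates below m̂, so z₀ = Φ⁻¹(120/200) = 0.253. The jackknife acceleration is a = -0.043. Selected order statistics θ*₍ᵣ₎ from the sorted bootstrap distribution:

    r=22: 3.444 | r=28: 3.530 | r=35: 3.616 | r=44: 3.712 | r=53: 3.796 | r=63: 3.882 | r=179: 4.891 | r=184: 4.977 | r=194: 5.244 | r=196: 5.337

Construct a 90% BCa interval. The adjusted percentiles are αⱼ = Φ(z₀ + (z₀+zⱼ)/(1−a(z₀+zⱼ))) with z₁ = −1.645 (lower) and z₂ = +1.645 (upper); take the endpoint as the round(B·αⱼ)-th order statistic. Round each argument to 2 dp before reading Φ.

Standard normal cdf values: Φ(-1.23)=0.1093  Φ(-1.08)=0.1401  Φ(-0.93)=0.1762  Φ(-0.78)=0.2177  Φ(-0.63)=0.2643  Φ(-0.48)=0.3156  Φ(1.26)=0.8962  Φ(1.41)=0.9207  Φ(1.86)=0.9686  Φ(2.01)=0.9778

Lower: z₀ + z₁ = 0.253 + (-1.645) = -1.392; 1 − a(z₀+z₁) = 1 − (-0.043)(-1.392) = 0.9401; argument = 0.253 + (-1.392)/0.9401 = -1.2276 → -1.23.
α₁ = Φ(-1.23) = 0.1093; rank = round(200 × 0.1093) = 22; θ*₍22₎ = 3.444.
Upper: z₀ + z₂ = 1.898; 1 − a(z₀+z₂) = 1.0816; argument = 2.0078 → 2.01; α₂ = 0.9778; rank = 196; θ*₍196₎ = 5.337.

(3.444, 5.337)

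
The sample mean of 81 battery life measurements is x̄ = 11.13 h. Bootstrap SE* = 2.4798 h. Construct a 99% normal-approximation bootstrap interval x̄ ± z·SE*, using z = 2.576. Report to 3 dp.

(4.742, 17.518)

Margin = 2.576 × 2.4798 = 6.3880
Interval: 11.13 ± 6.3880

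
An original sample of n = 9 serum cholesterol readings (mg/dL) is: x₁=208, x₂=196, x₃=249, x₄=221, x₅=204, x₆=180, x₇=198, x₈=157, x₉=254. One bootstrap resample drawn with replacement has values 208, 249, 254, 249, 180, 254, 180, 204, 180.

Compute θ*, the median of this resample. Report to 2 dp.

Sorted: 180, 180, 180, 204, 208, 249, 249, 254, 254
Median = middle value = 208.00

θ* = 208.00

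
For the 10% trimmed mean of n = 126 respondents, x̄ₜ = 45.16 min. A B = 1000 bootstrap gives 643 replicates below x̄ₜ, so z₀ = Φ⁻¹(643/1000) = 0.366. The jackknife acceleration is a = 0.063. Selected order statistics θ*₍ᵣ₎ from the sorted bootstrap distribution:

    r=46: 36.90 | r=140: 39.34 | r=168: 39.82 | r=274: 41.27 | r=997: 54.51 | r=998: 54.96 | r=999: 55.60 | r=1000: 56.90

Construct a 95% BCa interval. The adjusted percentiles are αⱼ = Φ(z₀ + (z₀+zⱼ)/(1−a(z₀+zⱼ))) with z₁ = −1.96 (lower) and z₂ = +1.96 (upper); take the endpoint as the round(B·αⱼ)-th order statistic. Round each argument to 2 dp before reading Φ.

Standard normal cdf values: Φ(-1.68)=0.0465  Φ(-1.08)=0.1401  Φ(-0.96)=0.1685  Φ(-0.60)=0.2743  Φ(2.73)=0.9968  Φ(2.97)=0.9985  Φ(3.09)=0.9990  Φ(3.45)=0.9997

Lower: z₀ + z₁ = 0.366 + (-1.960) = -1.594; 1 − a(z₀+z₁) = 1 − (0.063)(-1.594) = 1.1004; argument = 0.366 + (-1.594)/1.1004 = -1.0825 → -1.08.
α₁ = Φ(-1.08) = 0.1401; rank = round(1000 × 0.1401) = 140; θ*₍140₎ = 39.34.
Upper: z₀ + z₂ = 2.326; 1 − a(z₀+z₂) = 0.8535; argument = 3.0914 → 3.09; α₂ = 0.9990; rank = 999; θ*₍999₎ = 55.60.

(39.34, 55.60)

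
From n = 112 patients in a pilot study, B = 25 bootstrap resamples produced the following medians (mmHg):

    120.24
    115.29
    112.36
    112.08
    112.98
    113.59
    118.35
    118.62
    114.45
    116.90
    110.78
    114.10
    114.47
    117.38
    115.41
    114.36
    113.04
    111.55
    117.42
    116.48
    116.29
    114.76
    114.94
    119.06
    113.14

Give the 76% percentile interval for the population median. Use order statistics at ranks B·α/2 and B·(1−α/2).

Sorted replicates: 110.78, 111.55, 112.08, 112.36, 112.98, 113.04, 113.14, 113.59, 114.10, 114.36, 114.45, 114.47, 114.76, 114.94, 115.29, 115.41, 116.29, 116.48, 116.90, 117.38, 117.42, 118.35, 118.62, 119.06, 120.24
α = 0.24; lower rank = 25 × 0.120 = 3; upper rank = 25 × 0.880 = 22.
The 3rd smallest replicate is 112.08; the 22nd is 118.35.

(112.08, 118.35)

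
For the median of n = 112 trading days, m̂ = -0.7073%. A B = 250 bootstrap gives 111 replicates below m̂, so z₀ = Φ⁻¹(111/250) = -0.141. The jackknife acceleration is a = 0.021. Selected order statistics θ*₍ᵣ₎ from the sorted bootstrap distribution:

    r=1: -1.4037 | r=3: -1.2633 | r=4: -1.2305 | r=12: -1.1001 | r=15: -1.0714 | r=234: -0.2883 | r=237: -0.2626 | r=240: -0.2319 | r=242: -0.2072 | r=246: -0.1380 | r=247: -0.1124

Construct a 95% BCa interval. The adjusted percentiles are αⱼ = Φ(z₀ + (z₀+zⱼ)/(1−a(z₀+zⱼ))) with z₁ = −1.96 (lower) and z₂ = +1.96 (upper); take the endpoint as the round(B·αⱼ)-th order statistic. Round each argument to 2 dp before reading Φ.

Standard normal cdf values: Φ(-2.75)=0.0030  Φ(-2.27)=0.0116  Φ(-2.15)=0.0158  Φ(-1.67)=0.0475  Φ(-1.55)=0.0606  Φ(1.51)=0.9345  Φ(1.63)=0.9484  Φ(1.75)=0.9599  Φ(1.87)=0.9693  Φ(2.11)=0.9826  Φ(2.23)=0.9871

Lower: z₀ + z₁ = -0.141 + (-1.960) = -2.101; 1 − a(z₀+z₁) = 1 − (0.021)(-2.101) = 1.0441; argument = -0.141 + (-2.101)/1.0441 = -2.1532 → -2.15.
α₁ = Φ(-2.15) = 0.0158; rank = round(250 × 0.0158) = 4; θ*₍4₎ = -1.2305.
Upper: z₀ + z₂ = 1.819; 1 − a(z₀+z₂) = 0.9618; argument = 1.7502 → 1.75; α₂ = 0.9599; rank = 240; θ*₍240₎ = -0.2319.

(-1.2305, -0.2319)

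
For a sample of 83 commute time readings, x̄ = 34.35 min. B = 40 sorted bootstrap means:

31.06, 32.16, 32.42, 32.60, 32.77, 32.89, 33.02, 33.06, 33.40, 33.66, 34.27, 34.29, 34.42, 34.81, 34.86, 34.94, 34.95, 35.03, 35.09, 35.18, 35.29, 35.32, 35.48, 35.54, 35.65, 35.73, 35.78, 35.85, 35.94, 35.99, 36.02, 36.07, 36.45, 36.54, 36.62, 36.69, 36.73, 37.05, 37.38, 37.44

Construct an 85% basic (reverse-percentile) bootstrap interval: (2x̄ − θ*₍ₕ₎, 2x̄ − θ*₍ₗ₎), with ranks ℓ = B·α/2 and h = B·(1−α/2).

Percentile endpoints at ranks 3 and 37: θ*₍3₎ = 32.42, θ*₍37₎ = 36.73.
Basic interval reflects these around x̄:
  lower = 2 × 34.35 − 36.73 = 31.97
  upper = 2 × 34.35 − 32.42 = 36.28

(31.97, 36.28)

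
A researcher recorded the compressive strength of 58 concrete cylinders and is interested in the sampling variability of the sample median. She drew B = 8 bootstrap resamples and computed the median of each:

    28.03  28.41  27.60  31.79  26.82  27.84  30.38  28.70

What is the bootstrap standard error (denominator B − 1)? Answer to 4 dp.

SE* = 1.6207

Bootstrap SE is the standard deviation of the 8 replicate medians.
Mean of replicates: (28.03 + 28.41 + 27.60 + 31.79 + 26.82 + 27.84 + 30.38 + 28.70) / 8 = 229.57000 / 8 = 28.69625
Sum of squared deviations: (−0.66625)² + (−0.28625)² + (−1.09625)² + (+3.09375)² + (−1.87625)² + (−0.85625)² + (+1.68375)² + (+0.00375)² = 18.38739
Variance = 18.38739 / 7 = 2.62677
SE* = √2.62677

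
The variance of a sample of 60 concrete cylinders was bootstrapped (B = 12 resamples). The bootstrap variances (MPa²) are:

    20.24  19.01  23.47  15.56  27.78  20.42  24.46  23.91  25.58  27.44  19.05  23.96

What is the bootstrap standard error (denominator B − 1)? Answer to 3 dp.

SE* = 3.721

Bootstrap SE is the standard deviation of the 12 replicate variances.
Mean of replicates: (20.24 + 19.01 + 23.47 + 15.56 + 27.78 + 20.42 + 24.46 + 23.91 + 25.58 + 27.44 + 19.05 + 23.96) / 12 = 270.8800 / 12 = 22.5733
Sum of squared deviations: (−2.3333)² + (−3.5633)² + (+0.8967)² + (−7.0133)² + (+5.2067)² + (−2.1533)² + (+1.8867)² + (+1.3367)² + (+3.0067)² + (+4.8667)² + (−3.5233)² + (+1.3867)² = 152.2863
Variance = 152.2863 / 11 = 13.8442
SE* = √13.8442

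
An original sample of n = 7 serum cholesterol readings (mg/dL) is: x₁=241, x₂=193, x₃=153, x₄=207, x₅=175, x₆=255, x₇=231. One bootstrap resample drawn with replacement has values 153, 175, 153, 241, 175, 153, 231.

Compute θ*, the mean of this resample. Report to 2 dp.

θ* = 183.00

Mean = (153 + 175 + 153 + 241 + 175 + 153 + 231) / 7 = 1281.0 / 7 = 183.00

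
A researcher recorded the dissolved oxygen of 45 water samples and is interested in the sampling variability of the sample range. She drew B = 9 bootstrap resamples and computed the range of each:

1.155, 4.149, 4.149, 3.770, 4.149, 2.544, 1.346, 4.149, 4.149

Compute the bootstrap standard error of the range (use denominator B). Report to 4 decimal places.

Bootstrap SE is the standard deviation of the 9 replicate ranges.
Mean of replicates: (1.155 + 4.149 + 4.149 + 3.770 + 4.149 + 2.544 + 1.346 + 4.149 + 4.149) / 9 = 29.56000 / 9 = 3.28444
Sum of squared deviations: (−2.12944)² + (+0.86456)² + (+0.86456)² + (+0.48556)² + (+0.86456)² + (−0.74044)² + (−1.93844)² + (+0.86456)² + (+0.86456)² = 12.81340
Variance = 12.81340 / 9 = 1.42371
SE* = √1.42371

SE* = 1.1932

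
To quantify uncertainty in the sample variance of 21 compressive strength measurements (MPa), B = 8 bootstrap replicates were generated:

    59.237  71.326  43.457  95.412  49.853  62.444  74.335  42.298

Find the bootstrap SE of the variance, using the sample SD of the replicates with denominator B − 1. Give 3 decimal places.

Bootstrap SE is the standard deviation of the 8 replicate variances.
Mean of replicates: (59.237 + 71.326 + 43.457 + 95.412 + 49.853 + 62.444 + 74.335 + 42.298) / 8 = 498.3620 / 8 = 62.2953
Sum of squared deviations: (−3.0583)² + (+9.0307)² + (−18.8383)² + (+33.1168)² + (−12.4423)² + (+0.1487)² + (+12.0397)² + (−19.9973)² = 2242.1834
Variance = 2242.1834 / 7 = 320.3119
SE* = √320.3119

SE* = 17.897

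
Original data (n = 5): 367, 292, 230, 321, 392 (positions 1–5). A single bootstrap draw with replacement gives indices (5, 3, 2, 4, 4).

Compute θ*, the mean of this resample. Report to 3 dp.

θ* = 311.200

Resample values: 392, 230, 292, 321, 321.
Mean = (392 + 230 + 292 + 321 + 321) / 5 = 1556.0 / 5 = 311.200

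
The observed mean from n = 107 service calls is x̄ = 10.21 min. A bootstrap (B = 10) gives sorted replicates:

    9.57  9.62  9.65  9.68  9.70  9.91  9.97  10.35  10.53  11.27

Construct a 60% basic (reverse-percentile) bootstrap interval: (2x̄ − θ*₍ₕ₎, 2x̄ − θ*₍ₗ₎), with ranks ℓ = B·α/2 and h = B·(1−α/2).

Percentile endpoints at ranks 2 and 8: θ*₍2₎ = 9.62, θ*₍8₎ = 10.35.
Basic interval reflects these around x̄:
  lower = 2 × 10.21 − 10.35 = 10.07
  upper = 2 × 10.21 − 9.62 = 10.80

(10.07, 10.80)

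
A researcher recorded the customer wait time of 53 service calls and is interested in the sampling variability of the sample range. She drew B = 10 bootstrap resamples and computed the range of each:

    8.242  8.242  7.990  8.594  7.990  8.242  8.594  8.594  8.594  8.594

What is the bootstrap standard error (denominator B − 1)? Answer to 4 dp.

SE* = 0.2558

Bootstrap SE is the standard deviation of the 10 replicate ranges.
Mean of replicates: (8.242 + 8.242 + 7.990 + 8.594 + 7.990 + 8.242 + 8.594 + 8.594 + 8.594 + 8.594) / 10 = 83.67600 / 10 = 8.36760
Sum of squared deviations: (−0.12560)² + (−0.12560)² + (−0.37760)² + (+0.22640)² + (−0.37760)² + (−0.12560)² + (+0.22640)² + (+0.22640)² + (+0.22640)² + (+0.22640)² = 0.58877
Variance = 0.58877 / 9 = 0.06542
SE* = √0.06542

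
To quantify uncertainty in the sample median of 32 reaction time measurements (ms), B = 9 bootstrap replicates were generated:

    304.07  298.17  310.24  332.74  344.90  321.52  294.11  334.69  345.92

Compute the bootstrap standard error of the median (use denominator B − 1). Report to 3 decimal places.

SE* = 19.886

Bootstrap SE is the standard deviation of the 9 replicate medians.
Mean of replicates: (304.07 + 298.17 + 310.24 + 332.74 + 344.90 + 321.52 + 294.11 + 334.69 + 345.92) / 9 = 2886.3600 / 9 = 320.7067
Sum of squared deviations: (−16.6367)² + (−22.5367)² + (−10.4667)² + (+12.0333)² + (+24.1933)² + (+0.8133)² + (−26.5967)² + (+13.9833)² + (+25.2133)² = 3163.6396
Variance = 3163.6396 / 8 = 395.4549
SE* = √395.4549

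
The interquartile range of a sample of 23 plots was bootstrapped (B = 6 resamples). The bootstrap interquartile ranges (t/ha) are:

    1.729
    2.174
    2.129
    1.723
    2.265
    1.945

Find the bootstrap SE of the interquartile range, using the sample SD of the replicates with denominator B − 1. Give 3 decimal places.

Bootstrap SE is the standard deviation of the 6 replicate interquartile ranges.
Mean of replicates: (1.729 + 2.174 + 2.129 + 1.723 + 2.265 + 1.945) / 6 = 11.9650 / 6 = 1.9942
Sum of squared deviations: (−0.2652)² + (+0.1798)² + (+0.1348)² + (−0.2712)² + (+0.2708)² + (−0.0492)² = 0.2701
Variance = 0.2701 / 5 = 0.0540
SE* = √0.0540

SE* = 0.232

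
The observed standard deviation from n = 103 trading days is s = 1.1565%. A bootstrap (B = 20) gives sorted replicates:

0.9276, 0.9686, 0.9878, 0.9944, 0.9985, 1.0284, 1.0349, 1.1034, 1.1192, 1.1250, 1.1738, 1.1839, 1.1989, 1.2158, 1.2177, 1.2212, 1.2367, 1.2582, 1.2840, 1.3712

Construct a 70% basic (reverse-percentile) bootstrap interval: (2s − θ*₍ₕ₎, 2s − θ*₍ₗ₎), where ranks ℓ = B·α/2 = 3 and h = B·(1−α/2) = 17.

Percentile endpoints at ranks 3 and 17: θ*₍3₎ = 0.9878, θ*₍17₎ = 1.2367.
Basic interval reflects these around s:
  lower = 2 × 1.1565 − 1.2367 = 1.0763
  upper = 2 × 1.1565 − 0.9878 = 1.3252

(1.0763, 1.3252)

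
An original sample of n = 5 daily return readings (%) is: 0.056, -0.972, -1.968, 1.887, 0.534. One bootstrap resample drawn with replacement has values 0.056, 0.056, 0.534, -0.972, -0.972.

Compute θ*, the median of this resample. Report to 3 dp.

Sorted: -0.972, -0.972, 0.056, 0.056, 0.534
Median = middle value = 0.056

θ* = 0.056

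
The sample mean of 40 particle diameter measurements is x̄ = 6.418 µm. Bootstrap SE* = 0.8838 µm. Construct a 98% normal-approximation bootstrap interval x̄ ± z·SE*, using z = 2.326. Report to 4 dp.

Margin = 2.326 × 0.8838 = 2.05572
Interval: 6.418 ± 2.05572

(4.3623, 8.4737)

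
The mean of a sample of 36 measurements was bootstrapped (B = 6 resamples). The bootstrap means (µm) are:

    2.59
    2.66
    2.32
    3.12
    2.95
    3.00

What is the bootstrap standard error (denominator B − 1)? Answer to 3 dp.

SE* = 0.302

Bootstrap SE is the standard deviation of the 6 replicate means.
Mean of replicates: (2.59 + 2.66 + 2.32 + 3.12 + 2.95 + 3.00) / 6 = 16.64000 / 6 = 2.77333
Sum of squared deviations: (−0.18333)² + (−0.11333)² + (−0.45333)² + (+0.34667)² + (+0.17667)² + (+0.22667)² = 0.45473
Variance = 0.45473 / 5 = 0.09095
SE* = √0.09095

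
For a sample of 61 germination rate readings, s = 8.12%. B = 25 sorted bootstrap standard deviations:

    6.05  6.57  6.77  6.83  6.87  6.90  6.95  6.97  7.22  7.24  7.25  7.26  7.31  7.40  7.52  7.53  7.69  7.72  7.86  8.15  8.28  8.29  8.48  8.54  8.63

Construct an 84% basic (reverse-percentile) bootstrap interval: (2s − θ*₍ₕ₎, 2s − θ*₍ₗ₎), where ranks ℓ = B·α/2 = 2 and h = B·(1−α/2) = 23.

Percentile endpoints at ranks 2 and 23: θ*₍2₎ = 6.57, θ*₍23₎ = 8.48.
Basic interval reflects these around s:
  lower = 2 × 8.12 − 8.48 = 7.76
  upper = 2 × 8.12 − 6.57 = 9.67

(7.76, 9.67)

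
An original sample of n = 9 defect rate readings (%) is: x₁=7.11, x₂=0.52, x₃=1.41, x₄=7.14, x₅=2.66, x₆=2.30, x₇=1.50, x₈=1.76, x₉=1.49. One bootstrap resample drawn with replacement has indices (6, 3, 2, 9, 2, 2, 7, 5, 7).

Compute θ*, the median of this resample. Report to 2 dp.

Resample values: 2.30, 1.41, 0.52, 1.49, 0.52, 0.52, 1.50, 2.66, 1.50.
Sorted: 0.52, 0.52, 0.52, 1.41, 1.49, 1.50, 1.50, 2.30, 2.66
Median = middle value = 1.49

θ* = 1.49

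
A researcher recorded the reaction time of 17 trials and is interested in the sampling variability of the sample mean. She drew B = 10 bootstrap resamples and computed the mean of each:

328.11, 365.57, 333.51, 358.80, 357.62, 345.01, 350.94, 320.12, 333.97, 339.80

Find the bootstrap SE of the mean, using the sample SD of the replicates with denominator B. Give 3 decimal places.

Bootstrap SE is the standard deviation of the 10 replicate means.
Mean of replicates: (328.11 + 365.57 + 333.51 + 358.80 + 357.62 + 345.01 + 350.94 + 320.12 + 333.97 + 339.80) / 10 = 3433.4500 / 10 = 343.3450
Sum of squared deviations: (−15.2350)² + (+22.2250)² + (−9.8350)² + (+15.4550)² + (+14.2750)² + (+1.6650)² + (+7.5950)² + (−23.2250)² + (−9.3750)² + (−3.5450)² = 1965.7302
Variance = 1965.7302 / 10 = 196.5730
SE* = √196.5730

SE* = 14.020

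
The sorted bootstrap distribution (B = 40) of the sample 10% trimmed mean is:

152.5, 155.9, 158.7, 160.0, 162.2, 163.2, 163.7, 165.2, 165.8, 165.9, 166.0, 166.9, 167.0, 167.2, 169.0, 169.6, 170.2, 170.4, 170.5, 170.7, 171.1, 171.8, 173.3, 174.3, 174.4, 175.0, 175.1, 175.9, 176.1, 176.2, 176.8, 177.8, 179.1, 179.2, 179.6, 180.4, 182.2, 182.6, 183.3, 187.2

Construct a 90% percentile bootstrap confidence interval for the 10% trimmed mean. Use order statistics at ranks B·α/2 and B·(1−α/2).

α = 0.10; lower rank = 40 × 0.050 = 2; upper rank = 40 × 0.950 = 38.
The 2nd smallest replicate is 155.9; the 38th is 182.6.

(155.9, 182.6)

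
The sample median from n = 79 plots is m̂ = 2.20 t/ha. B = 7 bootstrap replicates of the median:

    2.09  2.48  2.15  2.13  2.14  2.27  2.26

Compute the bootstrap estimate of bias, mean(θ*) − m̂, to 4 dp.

bias = +0.0171

mean(θ*) = (2.09 + 2.48 + 2.15 + 2.13 + 2.14 + 2.27 + 2.26) / 7 = 2.21714
bias = 2.21714 − 2.20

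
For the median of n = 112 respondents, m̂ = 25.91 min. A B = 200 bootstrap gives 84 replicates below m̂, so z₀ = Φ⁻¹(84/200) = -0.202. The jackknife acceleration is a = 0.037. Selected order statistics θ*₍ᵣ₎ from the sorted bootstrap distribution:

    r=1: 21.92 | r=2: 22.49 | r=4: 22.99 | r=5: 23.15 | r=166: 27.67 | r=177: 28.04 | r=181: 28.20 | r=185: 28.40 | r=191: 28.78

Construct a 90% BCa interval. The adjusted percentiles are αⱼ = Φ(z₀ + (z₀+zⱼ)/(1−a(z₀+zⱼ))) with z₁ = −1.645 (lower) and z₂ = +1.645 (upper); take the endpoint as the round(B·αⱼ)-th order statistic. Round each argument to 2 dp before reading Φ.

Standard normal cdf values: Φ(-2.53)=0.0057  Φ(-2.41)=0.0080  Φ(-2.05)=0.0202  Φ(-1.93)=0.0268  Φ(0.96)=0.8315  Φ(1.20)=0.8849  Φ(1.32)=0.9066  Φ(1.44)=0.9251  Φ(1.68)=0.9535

Lower: z₀ + z₁ = -0.202 + (-1.645) = -1.847; 1 − a(z₀+z₁) = 1 − (0.037)(-1.847) = 1.0683; argument = -0.202 + (-1.847)/1.0683 = -1.9309 → -1.93.
α₁ = Φ(-1.93) = 0.0268; rank = round(200 × 0.0268) = 5; θ*₍5₎ = 23.15.
Upper: z₀ + z₂ = 1.443; 1 − a(z₀+z₂) = 0.9466; argument = 1.3224 → 1.32; α₂ = 0.9066; rank = 181; θ*₍181₎ = 28.20.

(23.15, 28.20)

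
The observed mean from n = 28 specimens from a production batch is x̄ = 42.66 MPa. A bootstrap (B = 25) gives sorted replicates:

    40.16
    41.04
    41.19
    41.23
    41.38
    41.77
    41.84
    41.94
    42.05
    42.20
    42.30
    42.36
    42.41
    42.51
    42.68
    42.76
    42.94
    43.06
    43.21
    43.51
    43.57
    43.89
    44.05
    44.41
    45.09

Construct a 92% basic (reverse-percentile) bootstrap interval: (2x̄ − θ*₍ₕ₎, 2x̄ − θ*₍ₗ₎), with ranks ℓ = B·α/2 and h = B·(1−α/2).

Percentile endpoints at ranks 1 and 24: θ*₍1₎ = 40.16, θ*₍24₎ = 44.41.
Basic interval reflects these around x̄:
  lower = 2 × 42.66 − 44.41 = 40.91
  upper = 2 × 42.66 − 40.16 = 45.16

(40.91, 45.16)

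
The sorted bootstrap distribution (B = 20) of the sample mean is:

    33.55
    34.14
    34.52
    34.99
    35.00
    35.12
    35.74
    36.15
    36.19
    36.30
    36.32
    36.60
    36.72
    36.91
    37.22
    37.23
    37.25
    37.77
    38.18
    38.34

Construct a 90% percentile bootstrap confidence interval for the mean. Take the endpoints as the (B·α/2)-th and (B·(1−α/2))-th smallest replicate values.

α = 0.10; lower rank = 20 × 0.050 = 1; upper rank = 20 × 0.950 = 19.
The 1st smallest replicate is 33.55; the 19th is 38.18.

(33.55, 38.18)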